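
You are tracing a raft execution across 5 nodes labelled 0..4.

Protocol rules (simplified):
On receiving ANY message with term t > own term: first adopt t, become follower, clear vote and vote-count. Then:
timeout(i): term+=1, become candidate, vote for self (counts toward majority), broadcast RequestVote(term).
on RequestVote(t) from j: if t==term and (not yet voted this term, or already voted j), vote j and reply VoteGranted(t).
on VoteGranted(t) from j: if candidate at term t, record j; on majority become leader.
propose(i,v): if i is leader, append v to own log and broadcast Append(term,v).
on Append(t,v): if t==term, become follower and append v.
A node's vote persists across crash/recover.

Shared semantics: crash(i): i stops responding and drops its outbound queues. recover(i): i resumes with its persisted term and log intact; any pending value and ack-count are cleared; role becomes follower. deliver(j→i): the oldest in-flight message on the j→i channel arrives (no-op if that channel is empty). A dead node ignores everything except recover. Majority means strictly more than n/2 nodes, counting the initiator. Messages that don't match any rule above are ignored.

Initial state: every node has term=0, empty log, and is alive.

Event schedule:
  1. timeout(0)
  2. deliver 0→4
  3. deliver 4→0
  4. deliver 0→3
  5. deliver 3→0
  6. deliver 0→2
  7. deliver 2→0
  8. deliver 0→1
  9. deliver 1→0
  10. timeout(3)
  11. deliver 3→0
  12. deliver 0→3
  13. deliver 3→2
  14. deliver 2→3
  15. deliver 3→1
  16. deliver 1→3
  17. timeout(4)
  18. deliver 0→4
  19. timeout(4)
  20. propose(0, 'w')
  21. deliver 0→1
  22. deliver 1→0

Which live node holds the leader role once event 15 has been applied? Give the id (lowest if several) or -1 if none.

3

[1] timeout(0) → N0(cand t1 [-])
[2] deliver 0→4 → N4(foll t1 [-])
[3] deliver 4→0 → ∅
[4] deliver 0→3 → N3(foll t1 [-])
[5] deliver 3→0 → N0(lead t1 [-])
[6] deliver 0→2 → N2(foll t1 [-])
[7] deliver 2→0 → ∅
[8] deliver 0→1 → N1(foll t1 [-])
[9] deliver 1→0 → ∅
[10] timeout(3) → N3(cand t2 [-])
[11] deliver 3→0 → N0(foll t2 [-])
[12] deliver 0→3 → ∅
[13] deliver 3→2 → N2(foll t2 [-])
[14] deliver 2→3 → N3(lead t2 [-])
[15] deliver 3→1 → N1(foll t2 [-])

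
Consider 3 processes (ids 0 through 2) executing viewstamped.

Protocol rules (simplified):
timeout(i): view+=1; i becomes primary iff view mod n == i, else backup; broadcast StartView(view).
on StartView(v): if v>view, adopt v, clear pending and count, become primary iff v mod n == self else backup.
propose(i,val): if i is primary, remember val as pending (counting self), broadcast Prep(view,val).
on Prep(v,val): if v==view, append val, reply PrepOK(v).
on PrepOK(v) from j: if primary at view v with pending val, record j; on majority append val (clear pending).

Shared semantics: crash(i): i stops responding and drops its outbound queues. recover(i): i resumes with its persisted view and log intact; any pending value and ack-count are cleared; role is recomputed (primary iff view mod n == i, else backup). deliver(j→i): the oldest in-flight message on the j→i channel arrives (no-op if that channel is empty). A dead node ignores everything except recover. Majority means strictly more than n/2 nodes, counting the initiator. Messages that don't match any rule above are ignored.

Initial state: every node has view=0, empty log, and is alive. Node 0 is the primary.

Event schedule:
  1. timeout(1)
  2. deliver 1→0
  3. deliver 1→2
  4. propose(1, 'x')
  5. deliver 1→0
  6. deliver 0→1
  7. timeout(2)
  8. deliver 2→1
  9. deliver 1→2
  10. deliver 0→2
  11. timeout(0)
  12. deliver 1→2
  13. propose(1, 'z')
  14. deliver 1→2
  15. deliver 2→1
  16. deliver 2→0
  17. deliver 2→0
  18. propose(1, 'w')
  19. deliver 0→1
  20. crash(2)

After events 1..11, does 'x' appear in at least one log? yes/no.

yes

step 1 timeout(1): 1={prim,v=1,log=-}
step 2 deliver 1→0: 0={back,v=1,log=-}
step 3 deliver 1→2: 2={back,v=1,log=-}
step 4 propose(1,'x'): —
step 5 deliver 1→0: 0={back,v=1,log=x}
step 6 deliver 0→1: 1={prim,v=1,log=x}
step 7 timeout(2): 2={prim,v=2,log=-}
step 8 deliver 2→1: 1={back,v=2,log=x}
step 9 deliver 1→2: —
step 10 deliver 0→2: —
step 11 timeout(0): 0={back,v=2,log=x}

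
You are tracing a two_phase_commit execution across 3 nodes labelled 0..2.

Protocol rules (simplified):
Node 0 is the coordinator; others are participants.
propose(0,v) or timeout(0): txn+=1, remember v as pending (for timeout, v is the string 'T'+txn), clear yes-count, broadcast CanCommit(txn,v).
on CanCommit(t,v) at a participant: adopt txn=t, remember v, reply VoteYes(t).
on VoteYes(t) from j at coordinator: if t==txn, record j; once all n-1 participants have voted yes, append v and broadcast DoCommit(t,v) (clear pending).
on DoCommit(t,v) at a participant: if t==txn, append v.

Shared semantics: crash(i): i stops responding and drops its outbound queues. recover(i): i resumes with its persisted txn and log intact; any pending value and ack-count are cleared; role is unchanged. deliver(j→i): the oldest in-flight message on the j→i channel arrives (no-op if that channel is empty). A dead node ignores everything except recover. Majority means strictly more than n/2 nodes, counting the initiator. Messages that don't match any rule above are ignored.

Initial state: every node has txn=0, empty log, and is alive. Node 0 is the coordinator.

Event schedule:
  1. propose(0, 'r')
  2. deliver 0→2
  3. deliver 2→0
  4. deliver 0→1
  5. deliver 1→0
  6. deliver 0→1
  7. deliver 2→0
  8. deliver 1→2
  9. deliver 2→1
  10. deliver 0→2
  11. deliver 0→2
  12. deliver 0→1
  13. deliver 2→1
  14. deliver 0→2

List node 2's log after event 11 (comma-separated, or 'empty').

r

after 1 — propose(0,'r'): n0:coor/t1/[-]
after 2 — deliver 0→2: n2:part/t1/[-]
after 3 — deliver 2→0: ·
after 4 — deliver 0→1: n1:part/t1/[-]
after 5 — deliver 1→0: n0:coor/t1/[r]
after 6 — deliver 0→1: n1:part/t1/[r]
after 7 — deliver 2→0: ·
after 8 — deliver 1→2: ·
after 9 — deliver 2→1: ·
after 10 — deliver 0→2: n2:part/t1/[r]
after 11 — deliver 0→2: ·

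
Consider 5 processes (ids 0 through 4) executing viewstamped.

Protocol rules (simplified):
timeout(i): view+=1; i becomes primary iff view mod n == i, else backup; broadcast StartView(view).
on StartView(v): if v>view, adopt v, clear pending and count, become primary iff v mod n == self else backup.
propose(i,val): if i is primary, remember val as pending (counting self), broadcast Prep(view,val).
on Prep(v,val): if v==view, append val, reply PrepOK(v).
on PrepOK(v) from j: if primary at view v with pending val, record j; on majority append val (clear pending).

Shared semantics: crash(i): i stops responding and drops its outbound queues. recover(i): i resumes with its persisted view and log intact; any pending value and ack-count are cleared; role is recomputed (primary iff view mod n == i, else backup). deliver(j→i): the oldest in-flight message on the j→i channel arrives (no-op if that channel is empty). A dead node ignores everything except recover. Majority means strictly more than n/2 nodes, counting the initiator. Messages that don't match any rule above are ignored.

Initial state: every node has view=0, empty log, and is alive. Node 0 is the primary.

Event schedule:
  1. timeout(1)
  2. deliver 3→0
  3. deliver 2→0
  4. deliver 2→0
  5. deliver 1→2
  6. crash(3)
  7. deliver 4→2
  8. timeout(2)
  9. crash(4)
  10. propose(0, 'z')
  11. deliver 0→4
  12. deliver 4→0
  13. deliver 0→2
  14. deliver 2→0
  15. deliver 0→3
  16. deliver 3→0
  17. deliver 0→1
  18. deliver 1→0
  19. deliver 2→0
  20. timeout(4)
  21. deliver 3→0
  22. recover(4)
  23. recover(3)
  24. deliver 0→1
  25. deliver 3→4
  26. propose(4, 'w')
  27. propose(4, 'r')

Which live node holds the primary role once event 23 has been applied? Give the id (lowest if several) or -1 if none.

1

[1] timeout(1) → N1(prim v1 [-])
[2] deliver 3→0 → ∅
[3] deliver 2→0 → ∅
[4] deliver 2→0 → ∅
[5] deliver 1→2 → N2(back v1 [-])
[6] crash(3) → N3(✗back v0 [-])
[7] deliver 4→2 → ∅
[8] timeout(2) → N2(prim v2 [-])
[9] crash(4) → N4(✗back v0 [-])
[10] propose(0,'z') → ∅
[11] deliver 0→4 → ∅
[12] deliver 4→0 → ∅
[13] deliver 0→2 → ∅
[14] deliver 2→0 → N0(back v2 [-])
[15] deliver 0→3 → ∅
[16] deliver 3→0 → ∅
[17] deliver 0→1 → ∅
[18] deliver 1→0 → ∅
[19] deliver 2→0 → ∅
[20] timeout(4) → ∅
[21] deliver 3→0 → ∅
[22] recover(4) → N4(back v0 [-])
[23] recover(3) → N3(back v0 [-])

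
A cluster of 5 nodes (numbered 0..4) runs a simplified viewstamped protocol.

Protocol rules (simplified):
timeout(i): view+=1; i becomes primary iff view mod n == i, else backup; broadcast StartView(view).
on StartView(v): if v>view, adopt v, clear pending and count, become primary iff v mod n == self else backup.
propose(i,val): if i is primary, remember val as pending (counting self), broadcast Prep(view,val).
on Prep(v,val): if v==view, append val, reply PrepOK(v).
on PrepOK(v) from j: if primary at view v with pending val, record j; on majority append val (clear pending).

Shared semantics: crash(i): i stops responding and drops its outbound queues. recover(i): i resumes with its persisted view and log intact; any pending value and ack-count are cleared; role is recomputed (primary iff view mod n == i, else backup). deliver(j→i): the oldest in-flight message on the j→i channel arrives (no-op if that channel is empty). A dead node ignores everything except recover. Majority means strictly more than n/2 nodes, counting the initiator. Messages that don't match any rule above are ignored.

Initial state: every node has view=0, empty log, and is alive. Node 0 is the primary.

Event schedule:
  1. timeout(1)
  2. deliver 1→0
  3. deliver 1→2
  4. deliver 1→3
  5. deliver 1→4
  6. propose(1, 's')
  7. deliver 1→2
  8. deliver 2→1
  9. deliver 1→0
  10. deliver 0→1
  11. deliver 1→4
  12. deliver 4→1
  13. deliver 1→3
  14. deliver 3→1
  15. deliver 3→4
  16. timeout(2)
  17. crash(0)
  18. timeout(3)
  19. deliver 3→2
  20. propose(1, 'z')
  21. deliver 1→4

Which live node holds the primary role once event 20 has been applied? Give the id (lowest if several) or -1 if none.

1

1. timeout(1):  <1:prim v1 ->
2. deliver 1→0:  <0:back v1 ->
3. deliver 1→2:  <2:back v1 ->
4. deliver 1→3:  <3:back v1 ->
5. deliver 1→4:  <4:back v1 ->
6. propose(1,'s'):  nop
7. deliver 1→2:  <2:back v1 s>
8. deliver 2→1:  nop
9. deliver 1→0:  <0:back v1 s>
10. deliver 0→1:  <1:prim v1 s>
11. deliver 1→4:  <4:back v1 s>
12. deliver 4→1:  nop
13. deliver 1→3:  <3:back v1 s>
14. deliver 3→1:  nop
15. deliver 3→4:  nop
16. timeout(2):  <2:prim v2 s>
17. crash(0):  <0:✗back v1 s>
18. timeout(3):  <3:back v2 s>
19. deliver 3→2:  nop
20. propose(1,'z'):  nop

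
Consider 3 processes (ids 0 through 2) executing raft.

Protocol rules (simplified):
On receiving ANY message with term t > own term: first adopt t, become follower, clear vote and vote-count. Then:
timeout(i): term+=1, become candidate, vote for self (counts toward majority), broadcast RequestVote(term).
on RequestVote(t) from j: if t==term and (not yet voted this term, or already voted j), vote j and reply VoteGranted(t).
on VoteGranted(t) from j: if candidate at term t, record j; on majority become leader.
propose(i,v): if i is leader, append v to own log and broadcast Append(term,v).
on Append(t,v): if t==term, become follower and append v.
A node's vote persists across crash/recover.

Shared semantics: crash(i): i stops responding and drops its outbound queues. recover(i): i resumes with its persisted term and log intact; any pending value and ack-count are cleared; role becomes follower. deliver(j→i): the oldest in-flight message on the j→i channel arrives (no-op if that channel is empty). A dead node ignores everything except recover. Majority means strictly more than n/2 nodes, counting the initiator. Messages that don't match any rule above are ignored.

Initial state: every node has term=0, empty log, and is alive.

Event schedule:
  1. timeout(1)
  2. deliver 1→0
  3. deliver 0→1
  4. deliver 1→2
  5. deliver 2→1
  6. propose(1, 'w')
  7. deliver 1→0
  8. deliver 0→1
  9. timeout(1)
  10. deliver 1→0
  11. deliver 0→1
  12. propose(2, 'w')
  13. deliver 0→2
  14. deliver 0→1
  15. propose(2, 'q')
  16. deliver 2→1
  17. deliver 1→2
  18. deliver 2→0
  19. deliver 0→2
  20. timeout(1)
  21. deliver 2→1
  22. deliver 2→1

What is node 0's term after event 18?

e1 timeout(1): 1[cand,t=1,-]
e2 deliver 1→0: 0[foll,t=1,-]
e3 deliver 0→1: 1[lead,t=1,-]
e4 deliver 1→2: 2[foll,t=1,-]
e5 deliver 2→1: ·
e6 propose(1,'w'): 1[lead,t=1,w]
e7 deliver 1→0: 0[foll,t=1,w]
e8 deliver 0→1: ·
e9 timeout(1): 1[cand,t=2,w]
e10 deliver 1→0: 0[foll,t=2,w]
e11 deliver 0→1: 1[lead,t=2,w]
e12 propose(2,'w'): ·
e13 deliver 0→2: ·
e14 deliver 0→1: ·
e15 propose(2,'q'): ·
e16 deliver 2→1: ·
e17 deliver 1→2: 2[foll,t=1,w]
e18 deliver 2→0: ·

2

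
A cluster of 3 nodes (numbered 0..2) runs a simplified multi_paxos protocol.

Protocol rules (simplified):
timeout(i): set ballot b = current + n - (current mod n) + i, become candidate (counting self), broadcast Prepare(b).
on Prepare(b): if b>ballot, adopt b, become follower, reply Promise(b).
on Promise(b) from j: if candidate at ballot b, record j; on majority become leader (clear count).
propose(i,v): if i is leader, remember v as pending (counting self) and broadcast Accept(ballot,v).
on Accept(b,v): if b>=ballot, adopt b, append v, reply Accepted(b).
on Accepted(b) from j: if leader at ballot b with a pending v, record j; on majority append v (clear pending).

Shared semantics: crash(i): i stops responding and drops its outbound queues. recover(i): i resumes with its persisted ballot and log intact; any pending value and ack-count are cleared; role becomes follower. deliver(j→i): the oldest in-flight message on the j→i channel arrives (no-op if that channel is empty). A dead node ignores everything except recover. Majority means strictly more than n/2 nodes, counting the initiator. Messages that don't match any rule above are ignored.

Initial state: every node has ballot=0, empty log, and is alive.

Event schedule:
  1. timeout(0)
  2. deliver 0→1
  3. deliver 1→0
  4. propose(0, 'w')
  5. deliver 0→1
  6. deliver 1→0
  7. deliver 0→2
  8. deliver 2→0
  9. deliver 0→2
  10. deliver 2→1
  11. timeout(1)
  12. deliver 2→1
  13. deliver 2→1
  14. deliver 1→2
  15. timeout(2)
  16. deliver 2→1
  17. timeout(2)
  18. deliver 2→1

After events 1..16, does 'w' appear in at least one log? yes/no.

step 1 timeout(0): 0={cand,b=3,log=-}
step 2 deliver 0→1: 1={foll,b=3,log=-}
step 3 deliver 1→0: 0={lead,b=3,log=-}
step 4 propose(0,'w'): —
step 5 deliver 0→1: 1={foll,b=3,log=w}
step 6 deliver 1→0: 0={lead,b=3,log=w}
step 7 deliver 0→2: 2={foll,b=3,log=-}
step 8 deliver 2→0: —
step 9 deliver 0→2: 2={foll,b=3,log=w}
step 10 deliver 2→1: —
step 11 timeout(1): 1={cand,b=7,log=w}
step 12 deliver 2→1: —
step 13 deliver 2→1: —
step 14 deliver 1→2: 2={foll,b=7,log=w}
step 15 timeout(2): 2={cand,b=11,log=w}
step 16 deliver 2→1: 1={lead,b=7,log=w}

yes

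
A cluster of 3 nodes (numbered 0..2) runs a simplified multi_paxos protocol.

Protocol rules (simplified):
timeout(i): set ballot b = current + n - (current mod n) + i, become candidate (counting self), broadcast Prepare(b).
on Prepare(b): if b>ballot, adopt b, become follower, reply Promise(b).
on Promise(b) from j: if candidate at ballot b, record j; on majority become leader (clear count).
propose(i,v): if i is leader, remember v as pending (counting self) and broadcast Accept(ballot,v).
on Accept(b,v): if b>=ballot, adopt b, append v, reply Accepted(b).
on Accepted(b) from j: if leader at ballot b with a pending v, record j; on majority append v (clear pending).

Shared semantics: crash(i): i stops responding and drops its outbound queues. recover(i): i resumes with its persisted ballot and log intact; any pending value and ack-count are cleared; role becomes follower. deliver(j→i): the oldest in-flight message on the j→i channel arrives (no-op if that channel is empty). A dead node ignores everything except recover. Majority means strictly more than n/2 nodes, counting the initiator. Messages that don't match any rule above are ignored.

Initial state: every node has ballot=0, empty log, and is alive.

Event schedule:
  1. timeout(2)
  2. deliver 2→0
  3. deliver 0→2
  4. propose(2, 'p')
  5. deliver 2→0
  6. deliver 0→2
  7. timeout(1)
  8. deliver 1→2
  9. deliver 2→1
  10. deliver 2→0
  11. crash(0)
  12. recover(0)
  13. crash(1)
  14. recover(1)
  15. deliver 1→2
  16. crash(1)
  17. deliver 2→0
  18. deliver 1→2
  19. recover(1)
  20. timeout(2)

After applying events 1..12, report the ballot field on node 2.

after 1 — timeout(2): n2:cand/b5/[-]
after 2 — deliver 2→0: n0:foll/b5/[-]
after 3 — deliver 0→2: n2:lead/b5/[-]
after 4 — propose(2,'p'): ·
after 5 — deliver 2→0: n0:foll/b5/[p]
after 6 — deliver 0→2: n2:lead/b5/[p]
after 7 — timeout(1): n1:cand/b4/[-]
after 8 — deliver 1→2: ·
after 9 — deliver 2→1: n1:foll/b5/[-]
after 10 — deliver 2→0: ·
after 11 — crash(0): n0:✗foll/b5/[p]
after 12 — recover(0): n0:foll/b5/[p]

5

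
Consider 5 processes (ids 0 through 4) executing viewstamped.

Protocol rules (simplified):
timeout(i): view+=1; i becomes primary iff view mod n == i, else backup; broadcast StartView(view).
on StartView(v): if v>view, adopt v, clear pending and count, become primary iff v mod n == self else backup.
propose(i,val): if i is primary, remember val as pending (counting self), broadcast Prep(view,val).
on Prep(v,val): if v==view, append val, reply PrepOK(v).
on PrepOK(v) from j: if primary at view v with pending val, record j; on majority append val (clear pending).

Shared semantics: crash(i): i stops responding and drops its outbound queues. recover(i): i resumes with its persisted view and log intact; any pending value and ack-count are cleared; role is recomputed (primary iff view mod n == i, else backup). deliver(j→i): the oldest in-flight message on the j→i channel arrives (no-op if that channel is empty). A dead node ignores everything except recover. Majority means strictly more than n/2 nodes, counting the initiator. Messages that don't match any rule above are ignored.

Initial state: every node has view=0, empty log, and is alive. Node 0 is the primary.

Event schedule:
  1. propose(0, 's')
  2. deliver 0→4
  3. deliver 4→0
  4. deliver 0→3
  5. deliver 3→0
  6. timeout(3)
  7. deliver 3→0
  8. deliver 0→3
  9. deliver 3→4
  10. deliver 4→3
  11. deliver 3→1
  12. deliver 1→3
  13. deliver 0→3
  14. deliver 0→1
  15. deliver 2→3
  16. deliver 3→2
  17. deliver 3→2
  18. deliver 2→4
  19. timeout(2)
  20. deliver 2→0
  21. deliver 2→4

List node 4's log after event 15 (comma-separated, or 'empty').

s

1. propose(0,'s'):  nop
2. deliver 0→4:  <4:back v0 s>
3. deliver 4→0:  nop
4. deliver 0→3:  <3:back v0 s>
5. deliver 3→0:  <0:prim v0 s>
6. timeout(3):  <3:back v1 s>
7. deliver 3→0:  <0:back v1 s>
8. deliver 0→3:  nop
9. deliver 3→4:  <4:back v1 s>
10. deliver 4→3:  nop
11. deliver 3→1:  <1:prim v1 ->
12. deliver 1→3:  nop
13. deliver 0→3:  nop
14. deliver 0→1:  nop
15. deliver 2→3:  nop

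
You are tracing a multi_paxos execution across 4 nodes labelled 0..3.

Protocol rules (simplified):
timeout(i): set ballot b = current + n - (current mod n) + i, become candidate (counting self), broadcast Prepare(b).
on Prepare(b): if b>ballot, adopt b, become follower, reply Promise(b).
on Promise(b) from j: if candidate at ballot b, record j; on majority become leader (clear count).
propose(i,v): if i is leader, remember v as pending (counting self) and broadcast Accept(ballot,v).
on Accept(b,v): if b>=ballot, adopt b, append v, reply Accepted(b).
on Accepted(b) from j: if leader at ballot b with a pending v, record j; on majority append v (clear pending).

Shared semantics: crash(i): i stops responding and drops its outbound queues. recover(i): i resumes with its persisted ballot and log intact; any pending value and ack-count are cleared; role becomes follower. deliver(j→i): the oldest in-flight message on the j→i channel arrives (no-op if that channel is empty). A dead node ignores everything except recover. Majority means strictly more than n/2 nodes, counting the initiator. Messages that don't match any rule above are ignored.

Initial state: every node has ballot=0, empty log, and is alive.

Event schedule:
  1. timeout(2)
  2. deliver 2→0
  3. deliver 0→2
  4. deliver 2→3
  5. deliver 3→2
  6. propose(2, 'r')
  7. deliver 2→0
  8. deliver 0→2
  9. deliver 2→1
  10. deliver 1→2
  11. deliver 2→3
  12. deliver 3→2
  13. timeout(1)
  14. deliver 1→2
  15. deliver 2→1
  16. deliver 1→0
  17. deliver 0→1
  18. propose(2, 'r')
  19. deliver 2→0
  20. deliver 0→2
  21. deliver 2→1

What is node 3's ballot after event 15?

6

step 1 timeout(2): 2={cand,b=6,log=-}
step 2 deliver 2→0: 0={foll,b=6,log=-}
step 3 deliver 0→2: —
step 4 deliver 2→3: 3={foll,b=6,log=-}
step 5 deliver 3→2: 2={lead,b=6,log=-}
step 6 propose(2,'r'): —
step 7 deliver 2→0: 0={foll,b=6,log=r}
step 8 deliver 0→2: —
step 9 deliver 2→1: 1={foll,b=6,log=-}
step 10 deliver 1→2: —
step 11 deliver 2→3: 3={foll,b=6,log=r}
step 12 deliver 3→2: 2={lead,b=6,log=r}
step 13 timeout(1): 1={cand,b=9,log=-}
step 14 deliver 1→2: 2={foll,b=9,log=r}
step 15 deliver 2→1: —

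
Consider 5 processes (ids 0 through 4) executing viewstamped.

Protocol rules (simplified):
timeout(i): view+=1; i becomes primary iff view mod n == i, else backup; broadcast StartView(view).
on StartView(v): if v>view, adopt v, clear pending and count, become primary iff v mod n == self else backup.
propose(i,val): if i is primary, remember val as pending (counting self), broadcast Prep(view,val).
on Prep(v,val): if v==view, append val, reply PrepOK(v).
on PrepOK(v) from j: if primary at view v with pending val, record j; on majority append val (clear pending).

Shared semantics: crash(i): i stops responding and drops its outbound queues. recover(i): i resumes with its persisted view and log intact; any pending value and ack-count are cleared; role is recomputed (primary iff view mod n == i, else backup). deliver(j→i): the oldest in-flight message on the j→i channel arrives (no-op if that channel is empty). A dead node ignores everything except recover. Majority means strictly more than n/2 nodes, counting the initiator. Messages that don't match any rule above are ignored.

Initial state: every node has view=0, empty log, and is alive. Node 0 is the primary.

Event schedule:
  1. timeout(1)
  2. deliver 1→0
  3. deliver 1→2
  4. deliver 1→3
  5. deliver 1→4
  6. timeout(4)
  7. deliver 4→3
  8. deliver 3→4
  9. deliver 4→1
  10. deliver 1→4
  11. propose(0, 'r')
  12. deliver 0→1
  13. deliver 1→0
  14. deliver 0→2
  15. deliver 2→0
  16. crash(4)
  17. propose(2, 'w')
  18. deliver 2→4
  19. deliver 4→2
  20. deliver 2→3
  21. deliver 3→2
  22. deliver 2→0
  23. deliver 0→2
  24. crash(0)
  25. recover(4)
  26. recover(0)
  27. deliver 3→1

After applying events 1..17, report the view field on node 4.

2

[1] timeout(1) → N1(prim v1 [-])
[2] deliver 1→0 → N0(back v1 [-])
[3] deliver 1→2 → N2(back v1 [-])
[4] deliver 1→3 → N3(back v1 [-])
[5] deliver 1→4 → N4(back v1 [-])
[6] timeout(4) → N4(back v2 [-])
[7] deliver 4→3 → N3(back v2 [-])
[8] deliver 3→4 → ∅
[9] deliver 4→1 → N1(back v2 [-])
[10] deliver 1→4 → ∅
[11] propose(0,'r') → ∅
[12] deliver 0→1 → ∅
[13] deliver 1→0 → ∅
[14] deliver 0→2 → ∅
[15] deliver 2→0 → ∅
[16] crash(4) → N4(✗back v2 [-])
[17] propose(2,'w') → ∅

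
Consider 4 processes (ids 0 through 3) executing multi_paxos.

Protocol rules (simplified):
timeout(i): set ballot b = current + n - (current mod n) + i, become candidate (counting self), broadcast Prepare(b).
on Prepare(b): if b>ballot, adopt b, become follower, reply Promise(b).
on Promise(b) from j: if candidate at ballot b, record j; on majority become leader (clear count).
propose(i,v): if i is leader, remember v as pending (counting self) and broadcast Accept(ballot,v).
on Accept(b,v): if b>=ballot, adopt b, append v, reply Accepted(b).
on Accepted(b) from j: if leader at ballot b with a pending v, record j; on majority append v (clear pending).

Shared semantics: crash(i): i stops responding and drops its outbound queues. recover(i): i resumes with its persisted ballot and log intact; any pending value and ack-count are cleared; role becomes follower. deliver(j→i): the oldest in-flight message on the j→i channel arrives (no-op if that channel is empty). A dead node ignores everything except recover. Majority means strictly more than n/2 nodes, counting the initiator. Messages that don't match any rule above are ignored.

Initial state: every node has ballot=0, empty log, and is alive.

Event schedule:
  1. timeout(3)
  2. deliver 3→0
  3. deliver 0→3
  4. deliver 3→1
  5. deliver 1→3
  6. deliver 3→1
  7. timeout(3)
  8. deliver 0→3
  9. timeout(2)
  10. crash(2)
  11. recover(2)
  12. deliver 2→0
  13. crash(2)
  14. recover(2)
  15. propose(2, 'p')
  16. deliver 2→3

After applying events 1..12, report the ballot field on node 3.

step 1 timeout(3): 3={cand,b=7,log=-}
step 2 deliver 3→0: 0={foll,b=7,log=-}
step 3 deliver 0→3: —
step 4 deliver 3→1: 1={foll,b=7,log=-}
step 5 deliver 1→3: 3={lead,b=7,log=-}
step 6 deliver 3→1: —
step 7 timeout(3): 3={cand,b=11,log=-}
step 8 deliver 0→3: —
step 9 timeout(2): 2={cand,b=6,log=-}
step 10 crash(2): 2={✗cand,b=6,log=-}
step 11 recover(2): 2={foll,b=6,log=-}
step 12 deliver 2→0: —

11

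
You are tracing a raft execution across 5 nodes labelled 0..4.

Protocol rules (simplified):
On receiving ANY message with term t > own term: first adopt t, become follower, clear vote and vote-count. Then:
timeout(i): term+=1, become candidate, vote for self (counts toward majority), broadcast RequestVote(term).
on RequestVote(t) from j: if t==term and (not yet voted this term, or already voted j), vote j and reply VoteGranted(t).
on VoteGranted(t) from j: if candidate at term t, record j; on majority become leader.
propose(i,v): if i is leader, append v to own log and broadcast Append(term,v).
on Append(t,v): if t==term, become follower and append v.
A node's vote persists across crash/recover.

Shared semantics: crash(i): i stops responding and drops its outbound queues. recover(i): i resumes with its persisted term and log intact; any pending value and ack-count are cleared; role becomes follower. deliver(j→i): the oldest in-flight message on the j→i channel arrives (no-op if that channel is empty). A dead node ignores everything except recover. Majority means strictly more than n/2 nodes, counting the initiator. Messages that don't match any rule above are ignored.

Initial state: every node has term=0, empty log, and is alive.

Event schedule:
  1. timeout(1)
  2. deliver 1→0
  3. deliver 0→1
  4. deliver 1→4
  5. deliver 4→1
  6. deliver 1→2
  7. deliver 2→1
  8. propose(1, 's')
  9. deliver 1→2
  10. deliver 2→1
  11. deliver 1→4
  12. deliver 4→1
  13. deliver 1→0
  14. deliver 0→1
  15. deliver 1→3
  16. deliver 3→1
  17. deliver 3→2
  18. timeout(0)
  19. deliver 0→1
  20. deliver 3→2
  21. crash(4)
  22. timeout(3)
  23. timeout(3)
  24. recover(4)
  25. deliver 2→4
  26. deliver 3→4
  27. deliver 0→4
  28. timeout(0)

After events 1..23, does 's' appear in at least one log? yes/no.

yes

step 1 timeout(1): 1={cand,t=1,log=-}
step 2 deliver 1→0: 0={foll,t=1,log=-}
step 3 deliver 0→1: —
step 4 deliver 1→4: 4={foll,t=1,log=-}
step 5 deliver 4→1: 1={lead,t=1,log=-}
step 6 deliver 1→2: 2={foll,t=1,log=-}
step 7 deliver 2→1: —
step 8 propose(1,'s'): 1={lead,t=1,log=s}
step 9 deliver 1→2: 2={foll,t=1,log=s}
step 10 deliver 2→1: —
step 11 deliver 1→4: 4={foll,t=1,log=s}
step 12 deliver 4→1: —
step 13 deliver 1→0: 0={foll,t=1,log=s}
step 14 deliver 0→1: —
step 15 deliver 1→3: 3={foll,t=1,log=-}
step 16 deliver 3→1: —
step 17 deliver 3→2: —
step 18 timeout(0): 0={cand,t=2,log=s}
step 19 deliver 0→1: 1={foll,t=2,log=s}
step 20 deliver 3→2: —
step 21 crash(4): 4={✗foll,t=1,log=s}
step 22 timeout(3): 3={cand,t=2,log=-}
step 23 timeout(3): 3={cand,t=3,log=-}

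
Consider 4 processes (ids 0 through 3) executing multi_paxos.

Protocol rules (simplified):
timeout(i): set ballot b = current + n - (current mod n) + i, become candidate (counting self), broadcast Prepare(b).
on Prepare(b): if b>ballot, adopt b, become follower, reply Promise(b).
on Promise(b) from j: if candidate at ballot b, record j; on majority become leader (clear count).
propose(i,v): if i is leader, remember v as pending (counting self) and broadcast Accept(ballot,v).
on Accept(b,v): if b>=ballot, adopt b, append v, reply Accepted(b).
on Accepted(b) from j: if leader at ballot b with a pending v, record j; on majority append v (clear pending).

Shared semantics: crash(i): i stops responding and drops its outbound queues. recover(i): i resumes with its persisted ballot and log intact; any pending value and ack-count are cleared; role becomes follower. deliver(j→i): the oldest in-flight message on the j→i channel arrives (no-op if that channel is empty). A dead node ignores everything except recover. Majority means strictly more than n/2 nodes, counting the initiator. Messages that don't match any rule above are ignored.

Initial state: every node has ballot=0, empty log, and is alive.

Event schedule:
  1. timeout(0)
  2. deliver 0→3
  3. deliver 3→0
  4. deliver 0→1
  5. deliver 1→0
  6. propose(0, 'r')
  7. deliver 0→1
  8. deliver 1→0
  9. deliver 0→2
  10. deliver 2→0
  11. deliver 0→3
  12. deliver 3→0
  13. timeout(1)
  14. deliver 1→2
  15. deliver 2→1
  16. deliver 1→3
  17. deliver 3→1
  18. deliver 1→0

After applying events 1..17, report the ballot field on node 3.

9

e1 timeout(0): 0[cand,b=4,-]
e2 deliver 0→3: 3[foll,b=4,-]
e3 deliver 3→0: ·
e4 deliver 0→1: 1[foll,b=4,-]
e5 deliver 1→0: 0[lead,b=4,-]
e6 propose(0,'r'): ·
e7 deliver 0→1: 1[foll,b=4,r]
e8 deliver 1→0: ·
e9 deliver 0→2: 2[foll,b=4,-]
e10 deliver 2→0: ·
e11 deliver 0→3: 3[foll,b=4,r]
e12 deliver 3→0: 0[lead,b=4,r]
e13 timeout(1): 1[cand,b=9,r]
e14 deliver 1→2: 2[foll,b=9,-]
e15 deliver 2→1: ·
e16 deliver 1→3: 3[foll,b=9,r]
e17 deliver 3→1: 1[lead,b=9,r]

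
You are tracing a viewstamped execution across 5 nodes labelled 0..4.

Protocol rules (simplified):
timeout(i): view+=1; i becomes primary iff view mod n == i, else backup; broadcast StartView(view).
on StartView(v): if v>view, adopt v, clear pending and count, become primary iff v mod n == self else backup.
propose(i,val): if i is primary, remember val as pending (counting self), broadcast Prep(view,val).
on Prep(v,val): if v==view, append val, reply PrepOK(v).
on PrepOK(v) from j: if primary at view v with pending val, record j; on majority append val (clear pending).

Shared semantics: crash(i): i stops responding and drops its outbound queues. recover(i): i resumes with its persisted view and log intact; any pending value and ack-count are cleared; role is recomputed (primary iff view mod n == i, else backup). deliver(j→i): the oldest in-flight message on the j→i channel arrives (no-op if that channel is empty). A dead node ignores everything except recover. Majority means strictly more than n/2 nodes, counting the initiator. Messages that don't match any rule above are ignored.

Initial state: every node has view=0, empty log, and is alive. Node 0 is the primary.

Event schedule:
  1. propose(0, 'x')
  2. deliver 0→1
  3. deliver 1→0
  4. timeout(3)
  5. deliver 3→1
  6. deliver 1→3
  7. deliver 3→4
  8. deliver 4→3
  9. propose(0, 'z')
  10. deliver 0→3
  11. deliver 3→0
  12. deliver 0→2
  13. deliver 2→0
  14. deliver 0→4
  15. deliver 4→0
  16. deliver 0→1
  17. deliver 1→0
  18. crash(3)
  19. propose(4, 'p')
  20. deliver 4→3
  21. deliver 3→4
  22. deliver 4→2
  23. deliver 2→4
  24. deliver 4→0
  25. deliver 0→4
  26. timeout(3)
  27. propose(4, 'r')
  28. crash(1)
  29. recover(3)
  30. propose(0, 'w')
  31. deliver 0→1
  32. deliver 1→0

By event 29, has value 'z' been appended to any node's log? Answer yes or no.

no

[1] propose(0,'x') → ∅
[2] deliver 0→1 → N1(back v0 [x])
[3] deliver 1→0 → ∅
[4] timeout(3) → N3(back v1 [-])
[5] deliver 3→1 → N1(prim v1 [x])
[6] deliver 1→3 → ∅
[7] deliver 3→4 → N4(back v1 [-])
[8] deliver 4→3 → ∅
[9] propose(0,'z') → ∅
[10] deliver 0→3 → ∅
[11] deliver 3→0 → N0(back v1 [-])
[12] deliver 0→2 → N2(back v0 [x])
[13] deliver 2→0 → ∅
[14] deliver 0→4 → ∅
[15] deliver 4→0 → ∅
[16] deliver 0→1 → ∅
[17] deliver 1→0 → ∅
[18] crash(3) → N3(✗back v1 [-])
[19] propose(4,'p') → ∅
[20] deliver 4→3 → ∅
[21] deliver 3→4 → ∅
[22] deliver 4→2 → ∅
[23] deliver 2→4 → ∅
[24] deliver 4→0 → ∅
[25] deliver 0→4 → ∅
[26] timeout(3) → ∅
[27] propose(4,'r') → ∅
[28] crash(1) → N1(✗prim v1 [x])
[29] recover(3) → N3(back v1 [-])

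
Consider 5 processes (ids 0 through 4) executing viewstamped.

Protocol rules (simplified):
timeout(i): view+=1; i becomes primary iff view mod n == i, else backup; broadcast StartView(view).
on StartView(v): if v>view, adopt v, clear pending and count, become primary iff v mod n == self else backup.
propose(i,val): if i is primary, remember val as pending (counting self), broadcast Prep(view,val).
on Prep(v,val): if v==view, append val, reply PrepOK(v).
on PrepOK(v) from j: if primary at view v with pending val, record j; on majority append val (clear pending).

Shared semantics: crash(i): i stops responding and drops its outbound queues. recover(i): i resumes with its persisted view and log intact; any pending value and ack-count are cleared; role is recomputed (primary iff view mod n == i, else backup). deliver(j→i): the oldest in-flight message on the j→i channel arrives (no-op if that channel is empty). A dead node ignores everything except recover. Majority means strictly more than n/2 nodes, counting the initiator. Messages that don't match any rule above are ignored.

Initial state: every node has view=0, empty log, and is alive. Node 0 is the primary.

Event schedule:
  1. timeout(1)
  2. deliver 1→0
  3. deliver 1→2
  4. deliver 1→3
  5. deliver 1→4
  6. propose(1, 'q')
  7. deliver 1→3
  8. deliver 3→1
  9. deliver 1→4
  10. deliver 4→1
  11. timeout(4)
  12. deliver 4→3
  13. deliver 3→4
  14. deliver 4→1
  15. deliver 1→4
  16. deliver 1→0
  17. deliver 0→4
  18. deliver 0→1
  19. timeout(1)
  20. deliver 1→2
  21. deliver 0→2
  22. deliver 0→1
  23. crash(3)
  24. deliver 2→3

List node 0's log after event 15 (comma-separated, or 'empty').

empty

e1 timeout(1): 1[prim,v=1,-]
e2 deliver 1→0: 0[back,v=1,-]
e3 deliver 1→2: 2[back,v=1,-]
e4 deliver 1→3: 3[back,v=1,-]
e5 deliver 1→4: 4[back,v=1,-]
e6 propose(1,'q'): ·
e7 deliver 1→3: 3[back,v=1,q]
e8 deliver 3→1: ·
e9 deliver 1→4: 4[back,v=1,q]
e10 deliver 4→1: 1[prim,v=1,q]
e11 timeout(4): 4[back,v=2,q]
e12 deliver 4→3: 3[back,v=2,q]
e13 deliver 3→4: ·
e14 deliver 4→1: 1[back,v=2,q]
e15 deliver 1→4: ·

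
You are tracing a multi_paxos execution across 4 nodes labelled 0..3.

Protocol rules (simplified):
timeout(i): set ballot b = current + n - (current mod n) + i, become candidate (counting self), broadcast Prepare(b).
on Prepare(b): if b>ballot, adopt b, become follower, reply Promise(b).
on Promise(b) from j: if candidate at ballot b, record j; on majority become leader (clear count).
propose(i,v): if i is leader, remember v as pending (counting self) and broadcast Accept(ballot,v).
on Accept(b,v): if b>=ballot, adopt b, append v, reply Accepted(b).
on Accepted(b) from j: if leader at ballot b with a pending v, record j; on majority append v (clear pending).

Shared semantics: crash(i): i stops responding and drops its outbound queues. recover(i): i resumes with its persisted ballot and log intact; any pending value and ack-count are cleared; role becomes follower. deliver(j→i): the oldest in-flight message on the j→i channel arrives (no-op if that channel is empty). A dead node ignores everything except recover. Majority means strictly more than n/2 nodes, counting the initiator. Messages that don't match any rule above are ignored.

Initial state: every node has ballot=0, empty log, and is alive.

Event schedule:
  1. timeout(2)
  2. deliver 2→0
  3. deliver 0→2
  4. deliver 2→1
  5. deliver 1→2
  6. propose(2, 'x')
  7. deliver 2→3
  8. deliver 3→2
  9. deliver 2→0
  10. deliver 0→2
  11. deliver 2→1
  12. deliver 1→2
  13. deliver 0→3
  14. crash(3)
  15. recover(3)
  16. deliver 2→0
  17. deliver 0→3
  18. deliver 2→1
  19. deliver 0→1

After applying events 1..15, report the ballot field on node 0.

[1] timeout(2) → N2(cand b6 [-])
[2] deliver 2→0 → N0(foll b6 [-])
[3] deliver 0→2 → ∅
[4] deliver 2→1 → N1(foll b6 [-])
[5] deliver 1→2 → N2(lead b6 [-])
[6] propose(2,'x') → ∅
[7] deliver 2→3 → N3(foll b6 [-])
[8] deliver 3→2 → ∅
[9] deliver 2→0 → N0(foll b6 [x])
[10] deliver 0→2 → ∅
[11] deliver 2→1 → N1(foll b6 [x])
[12] deliver 1→2 → N2(lead b6 [x])
[13] deliver 0→3 → ∅
[14] crash(3) → N3(✗foll b6 [-])
[15] recover(3) → N3(foll b6 [-])

6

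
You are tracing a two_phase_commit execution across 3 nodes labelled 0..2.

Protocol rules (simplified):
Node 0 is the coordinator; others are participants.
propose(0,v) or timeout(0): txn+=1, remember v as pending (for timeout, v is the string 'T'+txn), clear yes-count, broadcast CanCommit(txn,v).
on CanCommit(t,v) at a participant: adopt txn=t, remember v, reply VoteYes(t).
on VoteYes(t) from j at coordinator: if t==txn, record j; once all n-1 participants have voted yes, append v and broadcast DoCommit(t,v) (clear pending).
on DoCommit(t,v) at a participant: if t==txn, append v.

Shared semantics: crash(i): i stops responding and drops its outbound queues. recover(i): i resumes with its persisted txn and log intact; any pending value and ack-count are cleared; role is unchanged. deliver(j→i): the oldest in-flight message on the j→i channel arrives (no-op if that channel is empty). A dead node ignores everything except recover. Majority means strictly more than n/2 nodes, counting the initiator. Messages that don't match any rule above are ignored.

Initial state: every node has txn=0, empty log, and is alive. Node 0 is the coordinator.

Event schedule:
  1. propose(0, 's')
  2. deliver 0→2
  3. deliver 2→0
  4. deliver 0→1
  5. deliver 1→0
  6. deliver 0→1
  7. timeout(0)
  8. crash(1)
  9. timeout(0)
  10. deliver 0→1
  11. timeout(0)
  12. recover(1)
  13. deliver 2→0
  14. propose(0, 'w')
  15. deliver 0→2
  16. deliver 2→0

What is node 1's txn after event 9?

1

step 1 propose(0,'s'): 0={coor,t=1,log=-}
step 2 deliver 0→2: 2={part,t=1,log=-}
step 3 deliver 2→0: —
step 4 deliver 0→1: 1={part,t=1,log=-}
step 5 deliver 1→0: 0={coor,t=1,log=s}
step 6 deliver 0→1: 1={part,t=1,log=s}
step 7 timeout(0): 0={coor,t=2,log=s}
step 8 crash(1): 1={✗part,t=1,log=s}
step 9 timeout(0): 0={coor,t=3,log=s}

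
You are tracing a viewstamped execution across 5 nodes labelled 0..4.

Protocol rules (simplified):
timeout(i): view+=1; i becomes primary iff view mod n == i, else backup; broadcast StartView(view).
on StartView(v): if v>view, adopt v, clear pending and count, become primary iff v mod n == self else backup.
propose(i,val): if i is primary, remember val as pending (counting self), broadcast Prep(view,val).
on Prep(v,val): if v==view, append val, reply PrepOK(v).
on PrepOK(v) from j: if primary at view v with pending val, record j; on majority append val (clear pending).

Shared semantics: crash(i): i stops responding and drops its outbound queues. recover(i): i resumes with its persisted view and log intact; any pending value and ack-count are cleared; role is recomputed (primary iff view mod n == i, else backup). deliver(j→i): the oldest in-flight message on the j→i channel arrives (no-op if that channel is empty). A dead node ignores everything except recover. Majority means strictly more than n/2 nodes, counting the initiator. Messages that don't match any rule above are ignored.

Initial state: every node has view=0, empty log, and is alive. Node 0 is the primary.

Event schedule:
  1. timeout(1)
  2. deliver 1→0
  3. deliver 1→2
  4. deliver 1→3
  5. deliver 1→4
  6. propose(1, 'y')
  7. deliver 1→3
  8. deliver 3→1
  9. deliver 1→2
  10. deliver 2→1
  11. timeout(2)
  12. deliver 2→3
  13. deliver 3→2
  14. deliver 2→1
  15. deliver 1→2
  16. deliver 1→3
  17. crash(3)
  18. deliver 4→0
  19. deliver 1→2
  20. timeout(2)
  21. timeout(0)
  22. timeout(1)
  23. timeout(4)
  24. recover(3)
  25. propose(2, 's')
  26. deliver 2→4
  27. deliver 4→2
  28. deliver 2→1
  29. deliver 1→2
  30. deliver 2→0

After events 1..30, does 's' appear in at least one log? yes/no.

no

1. timeout(1):  <1:prim v1 ->
2. deliver 1→0:  <0:back v1 ->
3. deliver 1→2:  <2:back v1 ->
4. deliver 1→3:  <3:back v1 ->
5. deliver 1→4:  <4:back v1 ->
6. propose(1,'y'):  nop
7. deliver 1→3:  <3:back v1 y>
8. deliver 3→1:  nop
9. deliver 1→2:  <2:back v1 y>
10. deliver 2→1:  <1:prim v1 y>
11. timeout(2):  <2:prim v2 y>
12. deliver 2→3:  <3:back v2 y>
13. deliver 3→2:  nop
14. deliver 2→1:  <1:back v2 y>
15. deliver 1→2:  nop
16. deliver 1→3:  nop
17. crash(3):  <3:✗back v2 y>
18. deliver 4→0:  nop
19. deliver 1→2:  nop
20. timeout(2):  <2:back v3 y>
21. timeout(0):  <0:back v2 ->
22. timeout(1):  <1:back v3 y>
23. timeout(4):  <4:back v2 ->
24. recover(3):  <3:back v2 y>
25. propose(2,'s'):  nop
26. deliver 2→4:  nop
27. deliver 4→2:  nop
28. deliver 2→1:  nop
29. deliver 1→2:  nop
30. deliver 2→0:  nop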